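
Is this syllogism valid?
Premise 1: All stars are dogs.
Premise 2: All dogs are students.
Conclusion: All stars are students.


Premise 1: All stars are dogs.
Premise 2: All dogs are students.
Conclusion: All stars are students.
Barbara syllogism (AAA-1): All A are B, All B are C → All A are C.
Middle term (dogs) distributed in premise 2.

Valid


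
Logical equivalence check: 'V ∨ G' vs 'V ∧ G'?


Expression 1: V ∨ G
Expression 2: V ∧ G
Truth table (V G | Expr1 Expr2):
  T T |   T     T
  T F |   T     F   ← differ
  F T |   T     F   ← differ
  F F |   F     F
Counterexample: V=T, G=F gives Expr1 = T but Expr2 = F, so the expressions are NOT logically equivalent.

No


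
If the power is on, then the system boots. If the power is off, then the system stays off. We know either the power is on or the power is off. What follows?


Constructive dilemma: (P → Q) ∧ (R → S), P ∨ R ⊢ Q ∨ S
Premise 1: the power is on → the system boots
Premise 2: the power is off → the system stays off
Premise 3: the power is on ∨ the power is off
Case 1: Assuming the power is on, then by Premise 1, the system boots.
Case 2: Assuming the power is off, then by Premise 2, the system stays off.
Since one of the power is on or the power is off must hold, we get the system boots or the system stays off.

The system boots or the system stays off.


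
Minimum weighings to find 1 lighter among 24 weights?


Each weighing has 3 outcomes (left heavy / balance / right heavy), so k weighings distinguish at most 3^k cases; splitting into three near-equal groups achieves this.
Need 3^k ≥ 24: 3^2 = 9 < 24 ≤ 3^3 = 27
k = ⌈log₃(24)⌉ = 3

3


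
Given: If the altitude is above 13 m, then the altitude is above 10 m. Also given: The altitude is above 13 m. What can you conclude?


Modus ponens: P → Q, P ⊢ Q
P: the altitude is above 13 m
Q: the altitude is above 10 m
We have P → Q and P is true.
By modus ponens, Q must be true.

The altitude is above 10 m


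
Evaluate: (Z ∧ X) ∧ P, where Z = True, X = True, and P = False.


Z = True, X = True, P = False
Step 1: Z ∧ X = True AND True = True
Step 2: True ∧ P = True AND False = False
AND is true only when ALL operands are true.

False


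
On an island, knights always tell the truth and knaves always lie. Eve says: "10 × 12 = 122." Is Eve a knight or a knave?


Statement: "10 × 12 = 122."
Actual: 10 × 12 = 120
Claimed: 122
Statement is FALSE → Eve lies → Knave

Knave


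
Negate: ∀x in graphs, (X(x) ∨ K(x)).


Original: ∀x (X(x) ∨ K(x))
Rule: ¬∀→∃, ¬∃→∀, negate predicate.
Negation: ∃x (¬X(x) ∧ ¬K(x))

∃x (¬X(x) ∧ ¬K(x))


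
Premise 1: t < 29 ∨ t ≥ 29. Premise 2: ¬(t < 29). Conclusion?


Disjunctive syllogism: P ∨ Q, ¬P ⊢ Q
Disjunction: t < 29 ∨ t ≥ 29
We know it is not the case that t < 29.
By disjunctive syllogism, the other disjunct must be true.

t ≥ 29


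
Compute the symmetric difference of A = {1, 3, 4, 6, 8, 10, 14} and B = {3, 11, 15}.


A = {1, 3, 4, 6, 8, 10, 14}
B = {3, 11, 15}
Operation: symmetric difference
In A only: [1, 4, 6, 8, 10, 14], in B only: [11, 15]

{1, 4, 6, 8, 10, 11, 14, 15}


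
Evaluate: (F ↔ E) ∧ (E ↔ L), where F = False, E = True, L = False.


F = False, E = True, L = False
Step 1: F ↔ E is true when F and E have the same value. Result: False
Step 2: E ↔ L is true when E and L have the same value. Result: False
Step 3: False ∧ False = False

False


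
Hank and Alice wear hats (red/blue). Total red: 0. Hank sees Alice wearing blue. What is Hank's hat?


Total red = 0, Alice = blue
Red accounted for: 0
Remaining for Hank: 0
Hank's hat is blue.

blue


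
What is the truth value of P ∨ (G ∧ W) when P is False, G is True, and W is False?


P = False, G = True, W = False
Step 1: G ∧ W = True AND False = False
Step 2: P ∨ False = False OR False = False
AND evaluated first (higher precedence); then OR applied.

False


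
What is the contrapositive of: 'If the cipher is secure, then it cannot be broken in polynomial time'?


Original: If the cipher is secure, then it cannot be broken in polynomial time
Contrapositive: If ¬Q, then ¬P
Negate Q: not (it cannot be broken in polynomial time)
Negate P: not (the cipher is secure)

If not (it cannot be broken in polynomial time), then not (the cipher is secure).


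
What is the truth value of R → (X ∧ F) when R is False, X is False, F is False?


R = False, X = False, F = False
Step 1: X ∧ F = False AND False = False
Step 2: R → (False): false only when R=True and consequent=False.
Result: True

True


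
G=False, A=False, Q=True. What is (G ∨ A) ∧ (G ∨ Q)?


G = False, A = False, Q = True
Expression: (G ∨ A) ∧ (G ∨ Q)
Step 1: G ∨ A = False OR False = False
Step 2: G ∨ Q = False OR True = True
Step 3: (False) ∧ (True) = False AND True = False

False


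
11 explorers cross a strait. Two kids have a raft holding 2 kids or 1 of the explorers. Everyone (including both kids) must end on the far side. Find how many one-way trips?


Per crossing of one of the explorers: kids→, one←, one of the explorers→, one← = 4 trips
11 × 4 = 44, + 1 final kids→ = 45
Minimum trips = 45

45


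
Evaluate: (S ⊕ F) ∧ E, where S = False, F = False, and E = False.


S = False, F = False, E = False
Step 1: S ⊕ F = False XOR False = False
Step 2: False ∧ E = False AND False = False
XOR true when exactly one of S,F is true; then AND with E.

False


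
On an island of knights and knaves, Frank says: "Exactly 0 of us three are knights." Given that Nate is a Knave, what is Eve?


Frank claims exactly 0 knights among Frank, Nate, Eve.
Given: Nate is a Knave.

Case 1: Frank is a Knight (tells truth)
  Then exactly 0 of the three are knights.
  Counting Frank, Nate: 1 knight(s) so far. Need -1 more → impossible.
Case 2: Frank is a Knave (lies)
  Then the count is NOT 0.
  If Eve = Knave, count = 0 = 0 → claim would be true, contradicts lie.
  If Eve = Knight, count = 1 ≠ 0 → lie confirmed ✓

Eve is a Knight.

Knight


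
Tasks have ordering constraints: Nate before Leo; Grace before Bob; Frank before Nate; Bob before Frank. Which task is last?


Constraints: Nate before Leo; Grace before Bob; Frank before Nate; Bob before Frank
The last task can have nothing scheduled after it, so it must never appear on the left of a 'before'.
Tasks appearing before some other task: Nate, Grace, Frank, Bob.
The only task not in that list is Leo → it is last.

Leo


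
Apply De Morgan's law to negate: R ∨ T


De Morgan's law: ¬(P ∨ Q) ≡ ¬P ∧ ¬Q
¬(R ∨ T) = ¬R ∧ ¬T

¬R ∧ ¬T


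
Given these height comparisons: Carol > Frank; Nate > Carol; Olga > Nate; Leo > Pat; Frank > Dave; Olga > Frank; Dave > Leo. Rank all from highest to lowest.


Constraints: Carol > Frank; Nate > Carol; Olga > Nate; Leo > Pat; Frank > Dave; Olga > Frank; Dave > Leo
Method: at each step, the next-highest is the one remaining person who never appears on the smaller side of a constraint between remaining people.
  Step 1: remaining {Nate, Frank, Leo, Dave, Olga, Carol, Pat}; on the smaller side: {Nate, Frank, Leo, Dave, Carol, Pat} → Olga is next (Olga > Nate; Olga > Frank).
  Step 2: remaining {Nate, Frank, Leo, Dave, Carol, Pat}; on the smaller side: {Frank, Leo, Dave, Carol, Pat} → Nate is next (Nate > Carol).
  Step 3: remaining {Frank, Leo, Dave, Carol, Pat}; on the smaller side: {Frank, Leo, Dave, Pat} → Carol is next (Carol > Frank).
  Step 4: remaining {Frank, Leo, Dave, Pat}; on the smaller side: {Leo, Dave, Pat} → Frank is next (Frank > Dave).
  Step 5: remaining {Leo, Dave, Pat}; on the smaller side: {Leo, Pat} → Dave is next (Dave > Leo).
  Step 6: remaining {Leo, Pat}; on the smaller side: {Pat} → Leo is next (Leo > Pat).
  Step 7: only Pat remains → lowest.
Final ranking (highest to lowest):

Olga > Nate > Carol > Frank > Dave > Leo > Pat


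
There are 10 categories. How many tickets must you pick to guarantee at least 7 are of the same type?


Pigeonhole: to guarantee k in one of n categories, need (k-1)×n + 1.
k = 7, n = 10
Minimum = (7-1) × 10 + 1 = 6 × 10 + 1

61


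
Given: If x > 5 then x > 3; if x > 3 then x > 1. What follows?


Hypothetical syllogism: P → Q, Q → R ⊢ P → R
Premise 1: x > 5 → x > 3
Premise 2: x > 3 → x > 1
Chain the implications: the middle term (x > 3) links the two.
Conclusion: If x > 5, then x > 1.

If x > 5, then x > 1.


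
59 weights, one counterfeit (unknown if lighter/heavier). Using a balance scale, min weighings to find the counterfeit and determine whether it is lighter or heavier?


Let n = 59. 118 possibilities (n weights × lighter/heavier); each weighing has 3 outcomes.
Bound for k weighings: say the first weighing puts j weights on each pan. If it tips, the 2j weighed weights remain suspects (each with a known direction) and k-1 weighings give 3^(k-1) outcomes; 3^(k-1) is odd, so 2j ≤ 3^(k-1) - 1. If it balances, the n - 2j unweighed weights remain with direction unknown: 2(n - 2j) ≤ 3^(k-1) - 1 by the same parity argument. Adding, n ≤ (3^(k-1) - 1) + (3^(k-1) - 1)/2 = (3^k - 3)/2, and the classical three-group strategy achieves this (3 weights in 2 weighings, 12 in 3, 39 in 4, 120 in 5).
So we need the smallest k with (3^k - 3)/2 ≥ 59.
k = 4: (3^4 - 3)/2 = 39 < 59 ✗
k = 5: (3^5 - 3)/2 = 120 ≥ 59 ✓

5


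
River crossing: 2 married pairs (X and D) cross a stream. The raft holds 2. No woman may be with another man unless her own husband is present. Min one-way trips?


Label couples X and D.
1. WX+WD → (far: WX,WD; near: HX,HD)
2. WX ←   (far: WD; near: HX,HD,WX)
3. HX+HD → (far: HX,HD,WD; near: WX)
4. HX ←   (far: HD,WD; near: HX,WX)  — HX returns, since WX is alone on near bank
5. HX+WX → (far: all four; near: empty)
Every state respects the constraint.
Minimum trips = 5

5


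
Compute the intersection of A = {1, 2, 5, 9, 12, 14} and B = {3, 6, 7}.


A = {1, 2, 5, 9, 12, 14}
B = {3, 6, 7}
Operation: intersection
Elements in both: none

∅


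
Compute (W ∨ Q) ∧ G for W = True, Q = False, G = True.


W = True, Q = False, G = True
Step 1: W ∨ Q = True OR False = True
Step 2: True ∧ G = True AND True = True
OR is true when at least one operand is true; AND requires both.

True


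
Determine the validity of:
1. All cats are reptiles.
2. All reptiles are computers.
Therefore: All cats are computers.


Premise 1: All cats are reptiles.
Premise 2: All reptiles are computers.
Conclusion: All cats are computers.
Barbara syllogism (AAA-1): All A are B, All B are C → All A are C.
Middle term (reptiles) distributed in premise 2.

Valid


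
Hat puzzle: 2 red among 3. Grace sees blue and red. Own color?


Total red = 2, seen red = 1
Own red = 2 - 1 = 1
Grace's hat is red.

red


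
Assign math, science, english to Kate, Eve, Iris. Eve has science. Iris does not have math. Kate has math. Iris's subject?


From clues:
  Eve → science
  Kate → math
By elimination, Iris gets the remaining.

english


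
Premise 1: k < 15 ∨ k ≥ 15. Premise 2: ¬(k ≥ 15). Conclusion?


Disjunctive syllogism: P ∨ Q, ¬P ⊢ Q
Disjunction: k < 15 ∨ k ≥ 15
We know it is not the case that k ≥ 15.
By disjunctive syllogism, the other disjunct must be true.

k < 15


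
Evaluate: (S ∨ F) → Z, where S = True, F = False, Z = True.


S = True, F = False, Z = True
Step 1: S ∨ F = True OR False = True
Step 2: (True) → Z: false only when antecedent=True and Z=False.
Result: True

True


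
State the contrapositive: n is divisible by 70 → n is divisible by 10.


Original: If n is divisible by 70, then n is divisible by 10
Contrapositive: If ¬Q, then ¬P
Negate Q: not (n is divisible by 10)
Negate P: not (n is divisible by 70)

If not (n is divisible by 10), then not (n is divisible by 70).


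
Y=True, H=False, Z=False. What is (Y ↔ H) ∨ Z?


Y = True, H = False, Z = False
Expression: (Y ↔ H) ∨ Z
Step 1: Y ↔ H = (True iff False) (true when values match) = False
Step 2: (False) ∨ Z = False OR False = False

False


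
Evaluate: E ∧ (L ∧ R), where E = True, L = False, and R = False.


E = True, L = False, R = False
Step 1: L ∧ R = False AND False = False
Step 2: E ∧ False = True AND False = False
AND is true only when ALL operands are true.

False


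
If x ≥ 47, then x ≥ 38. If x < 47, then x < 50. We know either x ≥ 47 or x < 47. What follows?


Constructive dilemma: (P → Q) ∧ (R → S), P ∨ R ⊢ Q ∨ S
Premise 1: x ≥ 47 → x ≥ 38
Premise 2: x < 47 → x < 50
Premise 3: x ≥ 47 ∨ x < 47
Case 1: Assuming x ≥ 47, then by Premise 1, x ≥ 38.
Case 2: Assuming x < 47, then by Premise 2, x < 50.
Since one of x ≥ 47 or x < 47 must hold, we get x ≥ 38 or x < 50.

x ≥ 38 or x < 50.


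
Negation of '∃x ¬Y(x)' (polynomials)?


Original: ∃x ¬Y(x)
Rule: ¬∀→∃, ¬∃→∀, negate predicate.
Negation: ∀x Y(x)

∀x Y(x)


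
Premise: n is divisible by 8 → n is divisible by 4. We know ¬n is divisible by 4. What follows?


Modus tollens: P → Q, ¬Q ⊢ ¬P
P: n is divisible by 8
Q: n is divisible by 4
We have P → Q and Q is false.
By modus tollens, P must be false.

It is not the case that n is divisible by 8


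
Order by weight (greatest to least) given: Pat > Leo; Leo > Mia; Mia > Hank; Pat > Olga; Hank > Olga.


Constraints: Pat > Leo; Leo > Mia; Mia > Hank; Pat > Olga; Hank > Olga
Method: at each step, the next-highest is the one remaining person who never appears on the smaller side of a constraint between remaining people.
  Step 1: remaining {Leo, Pat, Hank, Olga, Mia}; on the smaller side: {Leo, Hank, Olga, Mia} → Pat is next (Pat > Leo; Pat > Olga).
  Step 2: remaining {Leo, Hank, Olga, Mia}; on the smaller side: {Hank, Olga, Mia} → Leo is next (Leo > Mia).
  Step 3: remaining {Hank, Olga, Mia}; on the smaller side: {Hank, Olga} → Mia is next (Mia > Hank).
  Step 4: remaining {Hank, Olga}; on the smaller side: {Olga} → Hank is next (Hank > Olga).
  Step 5: only Olga remains → lowest.
Final ranking (highest to lowest):

Pat > Leo > Mia > Hank > Olga


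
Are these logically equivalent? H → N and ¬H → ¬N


Expression 1: H → N
Expression 2: ¬H → ¬N
Truth table (H N | Expr1 Expr2):
  T T |   T     T
  T F |   F     T   ← differ
  F T |   T     F   ← differ
  F F |   T     T
Counterexample: H=T, N=F gives Expr1 = F but Expr2 = T, so the expressions are NOT logically equivalent.

No


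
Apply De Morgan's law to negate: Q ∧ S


De Morgan's law: ¬(P ∧ Q) ≡ ¬P ∨ ¬Q
¬(Q ∧ S) = ¬Q ∨ ¬S

¬Q ∨ ¬S


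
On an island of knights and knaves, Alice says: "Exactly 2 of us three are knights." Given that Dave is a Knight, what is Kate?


Alice claims exactly 2 knights among Alice, Dave, Kate.
Given: Dave is a Knight.

Case 1: Alice is a Knight (tells truth)
  Then exactly 2 of the three are knights.
  Counting Alice, Dave: 2 knight(s) so far. Need 0 more → Kate = Knave.
Case 2: Alice is a Knave (lies)
  Then the count is NOT 2.
  If Kate = Knight, count = 2 = 2 → claim would be true, contradicts lie.
  If Kate = Knave, count = 1 ≠ 2 → lie confirmed ✓

Kate is a Knave.

Knave


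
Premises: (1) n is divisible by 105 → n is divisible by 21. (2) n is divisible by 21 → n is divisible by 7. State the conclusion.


Hypothetical syllogism: P → Q, Q → R ⊢ P → R
Premise 1: n is divisible by 105 → n is divisible by 21
Premise 2: n is divisible by 21 → n is divisible by 7
Chain the implications: the middle term (n is divisible by 21) links the two.
Conclusion: If n is divisible by 105, then n is divisible by 7.

If n is divisible by 105, then n is divisible by 7.


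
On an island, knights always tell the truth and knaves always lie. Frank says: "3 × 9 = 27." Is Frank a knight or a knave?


Statement: "3 × 9 = 27."
Actual: 3 × 9 = 27
Claimed: 27
Statement is TRUE → Frank tells the truth → Knight

Knight


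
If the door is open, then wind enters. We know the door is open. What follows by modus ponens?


Modus ponens: P → Q, P ⊢ Q
P: the door is open
Q: wind enters
We have P → Q and P is true.
By modus ponens, Q must be true.

Wind enters


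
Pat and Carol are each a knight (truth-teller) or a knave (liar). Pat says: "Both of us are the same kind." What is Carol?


Pat says: "Both of us are the same kind."
Case 1: Pat is a Knight (truth-teller)
  Statement is true → they ARE the same → Carol is also a Knight
Case 2: Pat is a Knave (liar)
  Statement is false → they are NOT the same → Carol is a Knight
In both cases, Carol is a Knight.

Knight


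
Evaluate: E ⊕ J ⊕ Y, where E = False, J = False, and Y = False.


E = False, J = False, Y = False
Step 1: E ⊕ J = False XOR False = False
Step 2: False ⊕ Y = False XOR False = False
XOR is true when an odd number of operands are true.

False


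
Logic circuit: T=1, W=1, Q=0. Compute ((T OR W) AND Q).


T OR W = 1|1 = 1
1 AND 0 = 0

0


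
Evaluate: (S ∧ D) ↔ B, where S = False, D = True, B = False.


S = False, D = True, B = False
Step 1: S ∧ D = False AND True = False
Step 2: (False) ↔ B: true when both sides have same truth value.
Result: False ↔ False = True

True


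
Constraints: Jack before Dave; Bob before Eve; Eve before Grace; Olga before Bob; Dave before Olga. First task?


Constraints: Jack before Dave; Bob before Eve; Eve before Grace; Olga before Bob; Dave before Olga
The first task can have nothing scheduled before it, so it must never appear on the right of a 'before'.
Tasks appearing after some 'before': Dave, Eve, Grace, Bob, Olga.
The only task not in that list is Jack → it is first.

Jack


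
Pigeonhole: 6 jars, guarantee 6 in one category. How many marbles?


Pigeonhole: to guarantee k in one of n categories, need (k-1)×n + 1.
k = 6, n = 6
Minimum = (6-1) × 6 + 1 = 5 × 6 + 1

31


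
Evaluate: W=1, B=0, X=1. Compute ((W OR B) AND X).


W OR B = 1|0 = 1
1 AND 1 = 1

1


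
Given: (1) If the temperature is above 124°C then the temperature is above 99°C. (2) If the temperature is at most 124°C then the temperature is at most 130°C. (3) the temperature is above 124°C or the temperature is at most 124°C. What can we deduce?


Constructive dilemma: (P → Q) ∧ (R → S), P ∨ R ⊢ Q ∨ S
Premise 1: the temperature is above 124°C → the temperature is above 99°C
Premise 2: the temperature is at most 124°C → the temperature is at most 130°C
Premise 3: the temperature is above 124°C ∨ the temperature is at most 124°C
Case 1: Assuming the temperature is above 124°C, then by Premise 1, the temperature is above 99°C.
Case 2: Assuming the temperature is at most 124°C, then by Premise 2, the temperature is at most 130°C.
Since one of the temperature is above 124°C or the temperature is at most 124°C must hold, we get the temperature is above 99°C or the temperature is at most 130°C.

The temperature is above 99°C or the temperature is at most 130°C.


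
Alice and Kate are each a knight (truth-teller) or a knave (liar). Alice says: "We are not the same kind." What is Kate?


Alice says: "We are not the same kind."
Case 1: Alice is a Knight (truth-teller)
  Statement is true → they ARE different → Kate is a Knave
Case 2: Alice is a Knave (liar)
  Statement is false → they are NOT different → Kate is a Knave
In both cases, Kate is a Knave.

Knave


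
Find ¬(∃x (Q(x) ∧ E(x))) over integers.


Original: ∃x (Q(x) ∧ E(x))
Rule: ¬∀→∃, ¬∃→∀, negate predicate.
Negation: ∀x (¬Q(x) ∨ ¬E(x))

∀x (¬Q(x) ∨ ¬E(x))


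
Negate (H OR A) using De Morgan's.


De Morgan's law: ¬(P ∨ Q) ≡ ¬P ∧ ¬Q
¬(H ∨ A) = ¬H ∧ ¬A

¬H ∧ ¬A


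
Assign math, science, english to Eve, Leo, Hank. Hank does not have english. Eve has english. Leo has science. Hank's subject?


From clues:
  Eve → english
  Leo → science
By elimination, Hank gets the remaining.

math


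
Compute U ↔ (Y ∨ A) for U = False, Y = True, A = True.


U = False, Y = True, A = True
Step 1: Y ∨ A = True OR True = True
Step 2: U ↔ (True): true when both sides have same truth value.
Result: False ↔ True = False

False


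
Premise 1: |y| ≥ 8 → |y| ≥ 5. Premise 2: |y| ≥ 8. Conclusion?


Modus ponens: P → Q, P ⊢ Q
P: |y| ≥ 8
Q: |y| ≥ 5
We have P → Q and P is true.
By modus ponens, Q must be true.

|y| ≥ 5


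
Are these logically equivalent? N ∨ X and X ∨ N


Expression 1: N ∨ X
Expression 2: X ∨ N
Truth table (N X | Expr1 Expr2):
  T T |   T     T
  T F |   T     T
  F T |   T     T
  F F |   F     F
All 4 rows agree, so the expressions are logically equivalent.

Yes


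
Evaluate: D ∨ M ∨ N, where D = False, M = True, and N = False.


D = False, M = True, N = False
Step 1: D ∨ M = False OR True = True
Step 2: True ∨ N = True OR False = True
OR is true when at least one operand is true.

True


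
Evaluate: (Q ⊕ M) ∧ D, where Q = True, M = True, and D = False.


Q = True, M = True, D = False
Step 1: Q ⊕ M = True XOR True = False
Step 2: False ∧ D = False AND False = False
XOR true when exactly one of Q,M is true; then AND with D.

False


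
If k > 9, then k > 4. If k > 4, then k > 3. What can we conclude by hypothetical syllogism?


Hypothetical syllogism: P → Q, Q → R ⊢ P → R
Premise 1: k > 9 → k > 4
Premise 2: k > 4 → k > 3
Chain the implications: the middle term (k > 4) links the two.
Conclusion: If k > 9, then k > 3.

If k > 9, then k > 3.


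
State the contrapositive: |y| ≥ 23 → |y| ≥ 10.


Original: If |y| ≥ 23, then |y| ≥ 10
Contrapositive: If ¬Q, then ¬P
Negate Q: not (|y| ≥ 10)
Negate P: not (|y| ≥ 23)

If not (|y| ≥ 10), then not (|y| ≥ 23).


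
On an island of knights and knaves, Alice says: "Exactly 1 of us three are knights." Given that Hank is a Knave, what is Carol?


Alice claims exactly 1 knights among Alice, Hank, Carol.
Given: Hank is a Knave.

Case 1: Alice is a Knight (tells truth)
  Then exactly 1 of the three are knights.
  Counting Alice, Hank: 1 knight(s) so far. Need 0 more → Carol = Knave.
Case 2: Alice is a Knave (lies)
  Then the count is NOT 1.
  If Carol = Knight, count = 1 = 1 → claim would be true, contradicts lie.
  If Carol = Knave, count = 0 ≠ 1 → lie confirmed ✓

Carol is a Knave.

Knave


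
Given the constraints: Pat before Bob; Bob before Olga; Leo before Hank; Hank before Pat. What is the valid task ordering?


Constraints: Pat before Bob; Bob before Olga; Leo before Hank; Hank before Pat
Method: repeatedly schedule the remaining task that has no remaining task required before it.
  Step 1: remaining {Leo, Pat, Bob, Olga, Hank}; every task except Leo still has a predecessor pending → schedule Leo.
  Step 2: remaining {Pat, Bob, Olga, Hank}; every task except Hank still has a predecessor pending → schedule Hank.
  Step 3: remaining {Pat, Bob, Olga}; every task except Pat still has a predecessor pending → schedule Pat.
  Step 4: remaining {Bob, Olga}; every task except Bob still has a predecessor pending → schedule Bob.
  Step 5: only Olga remains → schedule Olga.
Resulting order:

Leo → Hank → Pat → Bob → Olga


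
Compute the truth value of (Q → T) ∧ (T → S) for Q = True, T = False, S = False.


Q = True, T = False, S = False
Step 1: Q → T is false only when Q=True and T=False. Result: False
Step 2: T → S is false only when T=True and S=False. Result: True
Step 3: False ∧ True = False

False


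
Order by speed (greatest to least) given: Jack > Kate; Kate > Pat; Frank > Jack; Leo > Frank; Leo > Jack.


Constraints: Jack > Kate; Kate > Pat; Frank > Jack; Leo > Frank; Leo > Jack
Method: at each step, the next-highest is the one remaining person who never appears on the smaller side of a constraint between remaining people.
  Step 1: remaining {Kate, Pat, Leo, Jack, Frank}; on the smaller side: {Kate, Pat, Jack, Frank} → Leo is next (Leo > Frank; Leo > Jack).
  Step 2: remaining {Kate, Pat, Jack, Frank}; on the smaller side: {Kate, Pat, Jack} → Frank is next (Frank > Jack).
  Step 3: remaining {Kate, Pat, Jack}; on the smaller side: {Kate, Pat} → Jack is next (Jack > Kate).
  Step 4: remaining {Kate, Pat}; on the smaller side: {Pat} → Kate is next (Kate > Pat).
  Step 5: only Pat remains → lowest.
Final ranking (highest to lowest):

Leo > Frank > Jack > Kate > Pat


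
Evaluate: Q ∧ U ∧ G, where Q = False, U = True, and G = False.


Q = False, U = True, G = False
Step 1: Q ∧ U = False AND True = False
Step 2: (False) ∧ G = (False) AND False = False
AND is true only when ALL operands are true.

False


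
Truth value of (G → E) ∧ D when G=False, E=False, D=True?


G = False, E = False, D = True
Expression: (G → E) ∧ D
Step 1: G → E = False → False (false only if G=True, E=False) = True
Step 2: (True) ∧ D = True AND True = True

True


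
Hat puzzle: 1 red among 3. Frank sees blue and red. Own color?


Total red = 1, seen red = 1
Own red = 1 - 1 = 0
Frank's hat is blue.

blue


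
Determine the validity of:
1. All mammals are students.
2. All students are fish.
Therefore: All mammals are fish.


Premise 1: All mammals are students.
Premise 2: All students are fish.
Conclusion: All mammals are fish.
Barbara syllogism (AAA-1): All A are B, All B are C → All A are C.
Middle term (students) distributed in premise 2.

Valid


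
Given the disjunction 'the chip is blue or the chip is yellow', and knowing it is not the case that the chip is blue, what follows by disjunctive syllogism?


Disjunctive syllogism: P ∨ Q, ¬P ⊢ Q
Disjunction: the chip is blue ∨ the chip is yellow
We know it is not the case that the chip is blue.
By disjunctive syllogism, the other disjunct must be true.

The chip is yellow


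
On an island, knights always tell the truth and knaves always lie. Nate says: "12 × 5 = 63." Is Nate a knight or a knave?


Statement: "12 × 5 = 63."
Actual: 12 × 5 = 60
Claimed: 63
Statement is FALSE → Nate lies → Knave

Knave


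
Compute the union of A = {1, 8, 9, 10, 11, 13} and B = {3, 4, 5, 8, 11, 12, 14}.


A = {1, 8, 9, 10, 11, 13}
B = {3, 4, 5, 8, 11, 12, 14}
Operation: union
All elements combined: 1, 3, 4, 5, 8, 9, 10, 11, 12, 13, 14

{1, 3, 4, 5, 8, 9, 10, 11, 12, 13, 14}


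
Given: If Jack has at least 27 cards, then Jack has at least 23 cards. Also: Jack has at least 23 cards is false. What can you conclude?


Modus tollens: P → Q, ¬Q ⊢ ¬P
P: Jack has at least 27 cards
Q: Jack has at least 23 cards
We have P → Q and Q is false.
By modus tollens, P must be false.

It is not the case that Jack has at least 27 cards


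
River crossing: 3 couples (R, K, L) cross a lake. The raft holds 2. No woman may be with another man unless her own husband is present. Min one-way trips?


Label couples R, K, L (H = husband, W = wife).
Counting alone: 6 people, the raft carries 2 and someone must bring it back, so each round trip nets at most +1 on the far side until the last crossing → at least 9 trips. The jealousy constraint makes 9 impossible; the shortest valid schedule has 11:
1. WR+WK →  (far: WR,WK; near: HR,HK,HL,WL)
2. WR ←       (far: WK; near: HR,HK,HL,WR,WL)
3. WR+WL →  (far: WR,WK,WL; near: HR,HK,HL)
4. WR ←       (far: WK,WL; near: HR,HK,HL,WR)
5. HK+HL →  (far: HK,WK,HL,WL; near: HR,WR)
6. HK+WK ←  (far: HL,WL; near: HR,WR,HK,WK)
7. HR+HK →  (far: HR,HK,HL,WL; near: WR,WK)
8. WL ←       (far: HR,HK,HL; near: WR,WK,WL)
9. WR+WK →  (far: HR,WR,HK,WK,HL; near: WL)
10. HL ←      (far: HR,WR,HK,WK; near: HL,WL)
11. HL+WL → (far: all six; near: empty)
In every state each wife is either with her husband or with no other man.
Minimum trips = 11

11


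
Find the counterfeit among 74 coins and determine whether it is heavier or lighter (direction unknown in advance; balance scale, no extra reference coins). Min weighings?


Let n = 74. 148 possibilities (n coins × lighter/heavier); each weighing has 3 outcomes.
Bound for k weighings: say the first weighing puts j coins on each pan. If it tips, the 2j weighed coins remain suspects (each with a known direction) and k-1 weighings give 3^(k-1) outcomes; 3^(k-1) is odd, so 2j ≤ 3^(k-1) - 1. If it balances, the n - 2j unweighed coins remain with direction unknown: 2(n - 2j) ≤ 3^(k-1) - 1 by the same parity argument. Adding, n ≤ (3^(k-1) - 1) + (3^(k-1) - 1)/2 = (3^k - 3)/2, and the classical three-group strategy achieves this (3 coins in 2 weighings, 12 in 3, 39 in 4, 120 in 5).
So we need the smallest k with (3^k - 3)/2 ≥ 74.
k = 4: (3^4 - 3)/2 = 39 < 74 ✗
k = 5: (3^5 - 3)/2 = 120 ≥ 74 ✓

5


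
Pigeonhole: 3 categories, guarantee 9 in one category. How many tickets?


Pigeonhole: to guarantee k in one of n categories, need (k-1)×n + 1.
k = 9, n = 3
Minimum = (9-1) × 3 + 1 = 8 × 3 + 1

25


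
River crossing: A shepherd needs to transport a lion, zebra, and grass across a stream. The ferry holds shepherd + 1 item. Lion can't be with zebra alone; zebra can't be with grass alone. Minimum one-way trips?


1. shepherd+zebra → 2. shepherd ← 3. shepherd+lion → 4. shepherd+zebra ← 5. shepherd+grass → 6. shepherd ← 7. shepherd+zebra →
Minimum trips = 7

7


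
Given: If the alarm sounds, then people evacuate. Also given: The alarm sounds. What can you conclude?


Modus ponens: P → Q, P ⊢ Q
P: the alarm sounds
Q: people evacuate
We have P → Q and P is true.
By modus ponens, Q must be true.

People evacuate


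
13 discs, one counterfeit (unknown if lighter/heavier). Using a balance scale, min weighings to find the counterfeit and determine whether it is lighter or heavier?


Let n = 13. 26 possibilities (n discs × lighter/heavier); each weighing has 3 outcomes.
Bound for k weighings: say the first weighing puts j discs on each pan. If it tips, the 2j weighed discs remain suspects (each with a known direction) and k-1 weighings give 3^(k-1) outcomes; 3^(k-1) is odd, so 2j ≤ 3^(k-1) - 1. If it balances, the n - 2j unweighed discs remain with direction unknown: 2(n - 2j) ≤ 3^(k-1) - 1 by the same parity argument. Adding, n ≤ (3^(k-1) - 1) + (3^(k-1) - 1)/2 = (3^k - 3)/2, and the classical three-group strategy achieves this (3 discs in 2 weighings, 12 in 3, 39 in 4, 120 in 5).
So we need the smallest k with (3^k - 3)/2 ≥ 13.
k = 3: (3^3 - 3)/2 = 12 < 13 ✗
k = 4: (3^4 - 3)/2 = 39 ≥ 13 ✓

4


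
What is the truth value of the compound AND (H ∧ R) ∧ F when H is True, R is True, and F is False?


H = True, R = True, F = False
Step 1: H ∧ R = True AND True = True
Step 2: True ∧ F = True AND False = False
AND is true only when ALL operands are true.

False


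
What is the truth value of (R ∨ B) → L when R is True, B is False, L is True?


R = True, B = False, L = True
Step 1: R ∨ B = True OR False = True
Step 2: (True) → L: false only when antecedent=True and L=False.
Result: True

True


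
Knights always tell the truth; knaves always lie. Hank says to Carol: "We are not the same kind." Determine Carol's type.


Hank says: "We are not the same kind."
Case 1: Hank is a Knight (truth-teller)
  Statement is true → they ARE different → Carol is a Knave
Case 2: Hank is a Knave (liar)
  Statement is false → they are NOT different → Carol is a Knave
In both cases, Carol is a Knave.

Knave


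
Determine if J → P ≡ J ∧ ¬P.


Expression 1: J → P
Expression 2: J ∧ ¬P
Truth table (J P | Expr1 Expr2):
  T T |   T     F   ← differ
  T F |   F     T   ← differ
  F T |   T     F   ← differ
  F F |   T     F   ← differ
Counterexample: J=T, P=T gives Expr1 = T but Expr2 = F, so the expressions are NOT logically equivalent.

No


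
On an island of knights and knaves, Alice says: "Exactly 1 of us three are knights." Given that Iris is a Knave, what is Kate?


Alice claims exactly 1 knights among Alice, Iris, Kate.
Given: Iris is a Knave.

Case 1: Alice is a Knight (tells truth)
  Then exactly 1 of the three are knights.
  Counting Alice, Iris: 1 knight(s) so far. Need 0 more → Kate = Knave.
Case 2: Alice is a Knave (lies)
  Then the count is NOT 1.
  If Kate = Knight, count = 1 = 1 → claim would be true, contradicts lie.
  If Kate = Knave, count = 0 ≠ 1 → lie confirmed ✓

Kate is a Knave.

Knave


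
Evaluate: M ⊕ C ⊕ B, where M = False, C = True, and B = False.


M = False, C = True, B = False
Step 1: M ⊕ C = False XOR True = True
Step 2: True ⊕ B = True XOR False = True
XOR is true when an odd number of operands are true.

True


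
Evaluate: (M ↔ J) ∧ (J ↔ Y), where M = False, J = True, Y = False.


M = False, J = True, Y = False
Step 1: M ↔ J is true when M and J have the same value. Result: False
Step 2: J ↔ Y is true when J and Y have the same value. Result: False
Step 3: False ∧ False = False

False


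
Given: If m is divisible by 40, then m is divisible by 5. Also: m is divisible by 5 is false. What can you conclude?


Modus tollens: P → Q, ¬Q ⊢ ¬P
P: m is divisible by 40
Q: m is divisible by 5
We have P → Q and Q is false.
By modus tollens, P must be false.

It is not the case that m is divisible by 40


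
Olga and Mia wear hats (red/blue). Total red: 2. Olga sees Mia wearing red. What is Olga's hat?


Total red = 2, Mia = red
Red accounted for: 1
Remaining for Olga: 1
Olga's hat is red.

red


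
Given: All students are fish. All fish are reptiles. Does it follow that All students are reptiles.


Premise 1: All students are fish.
Premise 2: All fish are reptiles.
Conclusion: All students are reptiles.
Barbara syllogism (AAA-1): All A are B, All B are C → All A are C.
Middle term (fish) distributed in premise 2.

Valid


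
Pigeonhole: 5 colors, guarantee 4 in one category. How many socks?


Pigeonhole: to guarantee k in one of n categories, need (k-1)×n + 1.
k = 4, n = 5
Minimum = (4-1) × 5 + 1 = 3 × 5 + 1

16


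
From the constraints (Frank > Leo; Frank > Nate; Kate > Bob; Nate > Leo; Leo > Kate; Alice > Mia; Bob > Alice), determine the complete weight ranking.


Constraints: Frank > Leo; Frank > Nate; Kate > Bob; Nate > Leo; Leo > Kate; Alice > Mia; Bob > Alice
Method: at each step, the next-highest is the one remaining person who never appears on the smaller side of a constraint between remaining people.
  Step 1: remaining {Bob, Nate, Alice, Leo, Mia, Kate, Frank}; on the smaller side: {Bob, Nate, Alice, Leo, Mia, Kate} → Frank is next (Frank > Leo; Frank > Nate).
  Step 2: remaining {Bob, Nate, Alice, Leo, Mia, Kate}; on the smaller side: {Bob, Alice, Leo, Mia, Kate} → Nate is next (Nate > Leo).
  Step 3: remaining {Bob, Alice, Leo, Mia, Kate}; on the smaller side: {Bob, Alice, Mia, Kate} → Leo is next (Leo > Kate).
  Step 4: remaining {Bob, Alice, Mia, Kate}; on the smaller side: {Bob, Alice, Mia} → Kate is next (Kate > Bob).
  Step 5: remaining {Bob, Alice, Mia}; on the smaller side: {Alice, Mia} → Bob is next (Bob > Alice).
  Step 6: remaining {Alice, Mia}; on the smaller side: {Mia} → Alice is next (Alice > Mia).
  Step 7: only Mia remains → lowest.
Final ranking (highest to lowest):

Frank > Nate > Leo > Kate > Bob > Alice > Mia


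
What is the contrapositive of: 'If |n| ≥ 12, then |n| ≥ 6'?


Original: If |n| ≥ 12, then |n| ≥ 6
Contrapositive: If ¬Q, then ¬P
Negate Q: not (|n| ≥ 6)
Negate P: not (|n| ≥ 12)

If not (|n| ≥ 6), then not (|n| ≥ 12).


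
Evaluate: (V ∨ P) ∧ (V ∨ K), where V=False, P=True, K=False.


V = False, P = True, K = False
Expression: (V ∨ P) ∧ (V ∨ K)
Step 1: V ∨ P = False OR True = True
Step 2: V ∨ K = False OR False = False
Step 3: (True) ∧ (False) = True AND False = False

False


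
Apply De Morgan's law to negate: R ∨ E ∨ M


De Morgan's law: ¬(P ∨ Q ∨ R) ≡ ¬P ∧ ¬Q ∧ ¬R
¬(R ∨ E ∨ M) = ¬R ∧ ¬E ∧ ¬M

¬R ∧ ¬E ∧ ¬M


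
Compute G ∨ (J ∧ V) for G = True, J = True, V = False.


G = True, J = True, V = False
Step 1: J ∧ V = True AND False = False
Step 2: G ∨ False = True OR False = True
AND evaluated first (higher precedence); then OR applied.

True


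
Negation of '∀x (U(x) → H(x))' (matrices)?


Original: ∀x (U(x) → H(x))
Rule: ¬∀→∃, ¬∃→∀, negate predicate.
Negation: ∃x (U(x) ∧ ¬H(x))

∃x (U(x) ∧ ¬H(x))


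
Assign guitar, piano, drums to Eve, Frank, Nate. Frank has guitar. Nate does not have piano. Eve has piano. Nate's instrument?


From clues:
  Eve → piano
  Frank → guitar
By elimination, Nate gets the remaining.

drums


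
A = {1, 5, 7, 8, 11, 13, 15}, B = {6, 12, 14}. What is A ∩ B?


A = {1, 5, 7, 8, 11, 13, 15}
B = {6, 12, 14}
Operation: intersection
Elements in both: none

∅


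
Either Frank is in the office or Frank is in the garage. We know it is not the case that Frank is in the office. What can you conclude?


Disjunctive syllogism: P ∨ Q, ¬P ⊢ Q
Disjunction: Frank is in the office ∨ Frank is in the garage
We know it is not the case that Frank is in the office.
By disjunctive syllogism, the other disjunct must be true.

Frank is in the garage


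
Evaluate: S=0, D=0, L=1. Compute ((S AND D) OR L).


S AND D = 0&0 = 0
0 OR 1 = 1

1


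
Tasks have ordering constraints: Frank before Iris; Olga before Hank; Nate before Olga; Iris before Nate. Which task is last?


Constraints: Frank before Iris; Olga before Hank; Nate before Olga; Iris before Nate
The last task can have nothing scheduled after it, so it must never appear on the left of a 'before'.
Tasks appearing before some other task: Frank, Olga, Nate, Iris.
The only task not in that list is Hank → it is last.

Hank


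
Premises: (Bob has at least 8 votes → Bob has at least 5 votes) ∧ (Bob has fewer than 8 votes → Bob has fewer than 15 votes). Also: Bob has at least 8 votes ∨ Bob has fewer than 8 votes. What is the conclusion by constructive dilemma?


Constructive dilemma: (P → Q) ∧ (R → S), P ∨ R ⊢ Q ∨ S
Premise 1: Bob has at least 8 votes → Bob has at least 5 votes
Premise 2: Bob has fewer than 8 votes → Bob has fewer than 15 votes
Premise 3: Bob has at least 8 votes ∨ Bob has fewer than 8 votes
Case 1: Assuming Bob has at least 8 votes, then by Premise 1, Bob has at least 5 votes.
Case 2: Assuming Bob has fewer than 8 votes, then by Premise 2, Bob has fewer than 15 votes.
Since one of Bob has at least 8 votes or Bob has fewer than 8 votes must hold, we get Bob has at least 5 votes or Bob has fewer than 15 votes.

Bob has at least 5 votes or Bob has fewer than 15 votes.


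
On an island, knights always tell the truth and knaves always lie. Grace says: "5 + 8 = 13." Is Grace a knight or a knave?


Statement: "5 + 8 = 13."
Actual: 5 + 8 = 13
Claimed: 13
Statement is TRUE → Grace tells the truth → Knight

Knight


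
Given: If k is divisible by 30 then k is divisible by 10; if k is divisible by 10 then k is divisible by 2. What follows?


Hypothetical syllogism: P → Q, Q → R ⊢ P → R
Premise 1: k is divisible by 30 → k is divisible by 10
Premise 2: k is divisible by 10 → k is divisible by 2
Chain the implications: the middle term (k is divisible by 10) links the two.
Conclusion: If k is divisible by 30, then k is divisible by 2.

If k is divisible by 30, then k is divisible by 2.


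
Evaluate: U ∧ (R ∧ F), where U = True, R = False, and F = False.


U = True, R = False, F = False
Step 1: R ∧ F = False AND False = False
Step 2: U ∧ False = True AND False = False
AND is true only when ALL operands are true.

False


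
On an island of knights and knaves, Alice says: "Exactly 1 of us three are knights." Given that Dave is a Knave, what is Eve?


Alice claims exactly 1 knights among Alice, Dave, Eve.
Given: Dave is a Knave.

Case 1: Alice is a Knight (tells truth)
  Then exactly 1 of the three are knights.
  Counting Alice, Dave: 1 knight(s) so far. Need 0 more → Eve = Knave.
Case 2: Alice is a Knave (lies)
  Then the count is NOT 1.
  If Eve = Knight, count = 1 = 1 → claim would be true, contradicts lie.
  If Eve = Knave, count = 0 ≠ 1 → lie confirmed ✓

Eve is a Knave.

Knave
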